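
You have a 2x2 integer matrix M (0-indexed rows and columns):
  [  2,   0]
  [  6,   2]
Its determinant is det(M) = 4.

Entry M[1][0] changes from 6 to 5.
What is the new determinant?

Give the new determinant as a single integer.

det is linear in row 1: changing M[1][0] by delta changes det by delta * cofactor(1,0).
Cofactor C_10 = (-1)^(1+0) * minor(1,0) = 0
Entry delta = 5 - 6 = -1
Det delta = -1 * 0 = 0
New det = 4 + 0 = 4

Answer: 4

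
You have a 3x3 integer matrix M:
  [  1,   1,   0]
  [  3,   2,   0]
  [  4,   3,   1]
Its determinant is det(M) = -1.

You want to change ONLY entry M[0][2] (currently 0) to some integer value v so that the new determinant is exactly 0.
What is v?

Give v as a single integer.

det is linear in entry M[0][2]: det = old_det + (v - 0) * C_02
Cofactor C_02 = 1
Want det = 0: -1 + (v - 0) * 1 = 0
  (v - 0) = 1 / 1 = 1
  v = 0 + (1) = 1

Answer: 1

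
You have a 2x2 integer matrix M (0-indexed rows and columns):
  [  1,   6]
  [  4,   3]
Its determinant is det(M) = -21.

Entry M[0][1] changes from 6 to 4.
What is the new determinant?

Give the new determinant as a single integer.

det is linear in row 0: changing M[0][1] by delta changes det by delta * cofactor(0,1).
Cofactor C_01 = (-1)^(0+1) * minor(0,1) = -4
Entry delta = 4 - 6 = -2
Det delta = -2 * -4 = 8
New det = -21 + 8 = -13

Answer: -13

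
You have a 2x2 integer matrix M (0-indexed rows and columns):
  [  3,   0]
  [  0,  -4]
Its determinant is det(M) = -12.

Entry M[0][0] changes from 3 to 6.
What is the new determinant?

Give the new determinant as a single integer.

det is linear in row 0: changing M[0][0] by delta changes det by delta * cofactor(0,0).
Cofactor C_00 = (-1)^(0+0) * minor(0,0) = -4
Entry delta = 6 - 3 = 3
Det delta = 3 * -4 = -12
New det = -12 + -12 = -24

Answer: -24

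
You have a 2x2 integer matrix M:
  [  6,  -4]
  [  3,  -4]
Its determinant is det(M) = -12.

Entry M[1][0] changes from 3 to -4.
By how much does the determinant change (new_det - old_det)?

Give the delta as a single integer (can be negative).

Answer: -28

Derivation:
Cofactor C_10 = 4
Entry delta = -4 - 3 = -7
Det delta = entry_delta * cofactor = -7 * 4 = -28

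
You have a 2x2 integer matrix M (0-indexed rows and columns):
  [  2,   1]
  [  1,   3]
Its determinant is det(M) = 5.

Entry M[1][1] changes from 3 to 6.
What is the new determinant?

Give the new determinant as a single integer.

det is linear in row 1: changing M[1][1] by delta changes det by delta * cofactor(1,1).
Cofactor C_11 = (-1)^(1+1) * minor(1,1) = 2
Entry delta = 6 - 3 = 3
Det delta = 3 * 2 = 6
New det = 5 + 6 = 11

Answer: 11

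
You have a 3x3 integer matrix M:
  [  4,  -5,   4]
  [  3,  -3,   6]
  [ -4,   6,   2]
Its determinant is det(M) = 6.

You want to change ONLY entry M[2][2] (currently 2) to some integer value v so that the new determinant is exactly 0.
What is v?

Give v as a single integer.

det is linear in entry M[2][2]: det = old_det + (v - 2) * C_22
Cofactor C_22 = 3
Want det = 0: 6 + (v - 2) * 3 = 0
  (v - 2) = -6 / 3 = -2
  v = 2 + (-2) = 0

Answer: 0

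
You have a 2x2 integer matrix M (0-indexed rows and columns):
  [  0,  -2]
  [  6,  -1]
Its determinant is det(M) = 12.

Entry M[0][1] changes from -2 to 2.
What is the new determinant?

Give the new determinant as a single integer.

det is linear in row 0: changing M[0][1] by delta changes det by delta * cofactor(0,1).
Cofactor C_01 = (-1)^(0+1) * minor(0,1) = -6
Entry delta = 2 - -2 = 4
Det delta = 4 * -6 = -24
New det = 12 + -24 = -12

Answer: -12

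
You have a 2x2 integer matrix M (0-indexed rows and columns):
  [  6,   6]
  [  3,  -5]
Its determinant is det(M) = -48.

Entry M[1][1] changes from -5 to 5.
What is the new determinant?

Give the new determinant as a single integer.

det is linear in row 1: changing M[1][1] by delta changes det by delta * cofactor(1,1).
Cofactor C_11 = (-1)^(1+1) * minor(1,1) = 6
Entry delta = 5 - -5 = 10
Det delta = 10 * 6 = 60
New det = -48 + 60 = 12

Answer: 12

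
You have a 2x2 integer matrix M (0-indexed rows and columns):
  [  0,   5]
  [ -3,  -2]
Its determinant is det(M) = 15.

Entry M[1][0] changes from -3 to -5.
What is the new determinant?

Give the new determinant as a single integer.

Answer: 25

Derivation:
det is linear in row 1: changing M[1][0] by delta changes det by delta * cofactor(1,0).
Cofactor C_10 = (-1)^(1+0) * minor(1,0) = -5
Entry delta = -5 - -3 = -2
Det delta = -2 * -5 = 10
New det = 15 + 10 = 25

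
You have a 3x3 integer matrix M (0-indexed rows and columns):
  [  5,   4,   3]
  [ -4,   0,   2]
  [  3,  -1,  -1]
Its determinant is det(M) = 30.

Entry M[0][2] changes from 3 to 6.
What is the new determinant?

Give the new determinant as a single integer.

Answer: 42

Derivation:
det is linear in row 0: changing M[0][2] by delta changes det by delta * cofactor(0,2).
Cofactor C_02 = (-1)^(0+2) * minor(0,2) = 4
Entry delta = 6 - 3 = 3
Det delta = 3 * 4 = 12
New det = 30 + 12 = 42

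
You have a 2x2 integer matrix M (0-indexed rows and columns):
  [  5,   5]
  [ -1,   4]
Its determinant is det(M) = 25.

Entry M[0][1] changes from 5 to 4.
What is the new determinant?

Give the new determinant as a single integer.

Answer: 24

Derivation:
det is linear in row 0: changing M[0][1] by delta changes det by delta * cofactor(0,1).
Cofactor C_01 = (-1)^(0+1) * minor(0,1) = 1
Entry delta = 4 - 5 = -1
Det delta = -1 * 1 = -1
New det = 25 + -1 = 24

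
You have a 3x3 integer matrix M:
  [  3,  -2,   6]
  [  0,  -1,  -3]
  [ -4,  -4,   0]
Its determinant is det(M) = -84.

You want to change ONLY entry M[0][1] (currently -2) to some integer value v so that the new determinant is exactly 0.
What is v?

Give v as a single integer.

det is linear in entry M[0][1]: det = old_det + (v - -2) * C_01
Cofactor C_01 = 12
Want det = 0: -84 + (v - -2) * 12 = 0
  (v - -2) = 84 / 12 = 7
  v = -2 + (7) = 5

Answer: 5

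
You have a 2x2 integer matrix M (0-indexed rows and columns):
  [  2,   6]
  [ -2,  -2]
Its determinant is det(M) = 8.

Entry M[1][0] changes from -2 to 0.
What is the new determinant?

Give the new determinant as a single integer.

Answer: -4

Derivation:
det is linear in row 1: changing M[1][0] by delta changes det by delta * cofactor(1,0).
Cofactor C_10 = (-1)^(1+0) * minor(1,0) = -6
Entry delta = 0 - -2 = 2
Det delta = 2 * -6 = -12
New det = 8 + -12 = -4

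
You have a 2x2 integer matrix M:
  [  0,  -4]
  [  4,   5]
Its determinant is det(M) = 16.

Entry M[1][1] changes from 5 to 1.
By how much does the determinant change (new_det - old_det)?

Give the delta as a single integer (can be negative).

Answer: 0

Derivation:
Cofactor C_11 = 0
Entry delta = 1 - 5 = -4
Det delta = entry_delta * cofactor = -4 * 0 = 0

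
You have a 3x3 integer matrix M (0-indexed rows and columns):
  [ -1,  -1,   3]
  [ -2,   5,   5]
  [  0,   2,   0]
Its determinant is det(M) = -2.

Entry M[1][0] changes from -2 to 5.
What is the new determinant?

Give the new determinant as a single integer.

Answer: 40

Derivation:
det is linear in row 1: changing M[1][0] by delta changes det by delta * cofactor(1,0).
Cofactor C_10 = (-1)^(1+0) * minor(1,0) = 6
Entry delta = 5 - -2 = 7
Det delta = 7 * 6 = 42
New det = -2 + 42 = 40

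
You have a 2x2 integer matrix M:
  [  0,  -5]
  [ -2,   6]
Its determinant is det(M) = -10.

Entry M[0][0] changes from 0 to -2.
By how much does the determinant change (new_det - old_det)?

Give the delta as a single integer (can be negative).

Answer: -12

Derivation:
Cofactor C_00 = 6
Entry delta = -2 - 0 = -2
Det delta = entry_delta * cofactor = -2 * 6 = -12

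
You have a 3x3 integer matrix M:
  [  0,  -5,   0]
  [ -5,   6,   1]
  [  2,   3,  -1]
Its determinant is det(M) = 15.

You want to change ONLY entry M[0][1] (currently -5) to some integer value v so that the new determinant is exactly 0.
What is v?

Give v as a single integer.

Answer: 0

Derivation:
det is linear in entry M[0][1]: det = old_det + (v - -5) * C_01
Cofactor C_01 = -3
Want det = 0: 15 + (v - -5) * -3 = 0
  (v - -5) = -15 / -3 = 5
  v = -5 + (5) = 0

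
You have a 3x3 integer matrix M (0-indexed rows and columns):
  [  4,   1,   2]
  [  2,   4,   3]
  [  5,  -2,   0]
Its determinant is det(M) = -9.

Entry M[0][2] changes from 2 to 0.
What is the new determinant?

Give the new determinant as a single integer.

Answer: 39

Derivation:
det is linear in row 0: changing M[0][2] by delta changes det by delta * cofactor(0,2).
Cofactor C_02 = (-1)^(0+2) * minor(0,2) = -24
Entry delta = 0 - 2 = -2
Det delta = -2 * -24 = 48
New det = -9 + 48 = 39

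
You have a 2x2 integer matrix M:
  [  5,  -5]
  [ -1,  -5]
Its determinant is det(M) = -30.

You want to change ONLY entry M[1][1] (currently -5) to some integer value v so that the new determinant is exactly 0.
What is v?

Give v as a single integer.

det is linear in entry M[1][1]: det = old_det + (v - -5) * C_11
Cofactor C_11 = 5
Want det = 0: -30 + (v - -5) * 5 = 0
  (v - -5) = 30 / 5 = 6
  v = -5 + (6) = 1

Answer: 1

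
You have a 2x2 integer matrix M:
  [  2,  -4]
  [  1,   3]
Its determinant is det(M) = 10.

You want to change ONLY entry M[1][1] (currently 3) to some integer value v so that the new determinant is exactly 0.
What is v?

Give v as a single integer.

det is linear in entry M[1][1]: det = old_det + (v - 3) * C_11
Cofactor C_11 = 2
Want det = 0: 10 + (v - 3) * 2 = 0
  (v - 3) = -10 / 2 = -5
  v = 3 + (-5) = -2

Answer: -2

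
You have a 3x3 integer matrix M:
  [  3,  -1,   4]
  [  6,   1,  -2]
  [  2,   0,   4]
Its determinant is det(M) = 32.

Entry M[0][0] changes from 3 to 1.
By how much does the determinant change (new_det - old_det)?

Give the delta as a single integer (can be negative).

Cofactor C_00 = 4
Entry delta = 1 - 3 = -2
Det delta = entry_delta * cofactor = -2 * 4 = -8

Answer: -8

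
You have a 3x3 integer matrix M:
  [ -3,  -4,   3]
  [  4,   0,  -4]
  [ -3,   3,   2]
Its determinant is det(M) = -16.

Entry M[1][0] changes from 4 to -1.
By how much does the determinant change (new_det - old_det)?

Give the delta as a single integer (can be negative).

Cofactor C_10 = 17
Entry delta = -1 - 4 = -5
Det delta = entry_delta * cofactor = -5 * 17 = -85

Answer: -85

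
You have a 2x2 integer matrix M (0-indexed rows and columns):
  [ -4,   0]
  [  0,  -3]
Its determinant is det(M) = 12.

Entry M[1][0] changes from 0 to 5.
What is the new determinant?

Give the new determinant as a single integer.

Answer: 12

Derivation:
det is linear in row 1: changing M[1][0] by delta changes det by delta * cofactor(1,0).
Cofactor C_10 = (-1)^(1+0) * minor(1,0) = 0
Entry delta = 5 - 0 = 5
Det delta = 5 * 0 = 0
New det = 12 + 0 = 12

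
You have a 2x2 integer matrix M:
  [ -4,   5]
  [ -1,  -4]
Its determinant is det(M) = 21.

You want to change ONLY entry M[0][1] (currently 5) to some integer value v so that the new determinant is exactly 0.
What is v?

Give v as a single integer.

det is linear in entry M[0][1]: det = old_det + (v - 5) * C_01
Cofactor C_01 = 1
Want det = 0: 21 + (v - 5) * 1 = 0
  (v - 5) = -21 / 1 = -21
  v = 5 + (-21) = -16

Answer: -16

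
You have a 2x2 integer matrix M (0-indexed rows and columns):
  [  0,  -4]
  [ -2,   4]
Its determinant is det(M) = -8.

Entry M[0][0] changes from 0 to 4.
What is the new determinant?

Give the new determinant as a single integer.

Answer: 8

Derivation:
det is linear in row 0: changing M[0][0] by delta changes det by delta * cofactor(0,0).
Cofactor C_00 = (-1)^(0+0) * minor(0,0) = 4
Entry delta = 4 - 0 = 4
Det delta = 4 * 4 = 16
New det = -8 + 16 = 8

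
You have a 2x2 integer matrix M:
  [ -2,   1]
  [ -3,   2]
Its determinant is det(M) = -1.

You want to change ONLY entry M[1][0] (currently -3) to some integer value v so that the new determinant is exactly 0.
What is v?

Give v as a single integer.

Answer: -4

Derivation:
det is linear in entry M[1][0]: det = old_det + (v - -3) * C_10
Cofactor C_10 = -1
Want det = 0: -1 + (v - -3) * -1 = 0
  (v - -3) = 1 / -1 = -1
  v = -3 + (-1) = -4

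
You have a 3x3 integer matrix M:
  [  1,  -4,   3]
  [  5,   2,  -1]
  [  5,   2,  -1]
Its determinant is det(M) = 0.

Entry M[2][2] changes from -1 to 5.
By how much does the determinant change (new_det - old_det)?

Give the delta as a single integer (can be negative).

Cofactor C_22 = 22
Entry delta = 5 - -1 = 6
Det delta = entry_delta * cofactor = 6 * 22 = 132

Answer: 132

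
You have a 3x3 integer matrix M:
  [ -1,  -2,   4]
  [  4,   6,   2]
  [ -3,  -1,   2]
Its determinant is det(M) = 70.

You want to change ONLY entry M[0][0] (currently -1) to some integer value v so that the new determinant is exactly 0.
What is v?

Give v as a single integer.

Answer: -6

Derivation:
det is linear in entry M[0][0]: det = old_det + (v - -1) * C_00
Cofactor C_00 = 14
Want det = 0: 70 + (v - -1) * 14 = 0
  (v - -1) = -70 / 14 = -5
  v = -1 + (-5) = -6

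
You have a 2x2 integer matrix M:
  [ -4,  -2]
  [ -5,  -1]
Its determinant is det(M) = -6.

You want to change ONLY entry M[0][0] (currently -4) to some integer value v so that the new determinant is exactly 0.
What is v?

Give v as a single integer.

Answer: -10

Derivation:
det is linear in entry M[0][0]: det = old_det + (v - -4) * C_00
Cofactor C_00 = -1
Want det = 0: -6 + (v - -4) * -1 = 0
  (v - -4) = 6 / -1 = -6
  v = -4 + (-6) = -10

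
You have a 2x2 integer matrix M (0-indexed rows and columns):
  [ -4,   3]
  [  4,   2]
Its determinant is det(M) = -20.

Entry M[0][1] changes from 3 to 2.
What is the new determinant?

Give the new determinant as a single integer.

det is linear in row 0: changing M[0][1] by delta changes det by delta * cofactor(0,1).
Cofactor C_01 = (-1)^(0+1) * minor(0,1) = -4
Entry delta = 2 - 3 = -1
Det delta = -1 * -4 = 4
New det = -20 + 4 = -16

Answer: -16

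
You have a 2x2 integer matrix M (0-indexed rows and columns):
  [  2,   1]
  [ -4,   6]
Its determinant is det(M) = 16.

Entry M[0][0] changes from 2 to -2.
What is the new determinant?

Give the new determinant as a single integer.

det is linear in row 0: changing M[0][0] by delta changes det by delta * cofactor(0,0).
Cofactor C_00 = (-1)^(0+0) * minor(0,0) = 6
Entry delta = -2 - 2 = -4
Det delta = -4 * 6 = -24
New det = 16 + -24 = -8

Answer: -8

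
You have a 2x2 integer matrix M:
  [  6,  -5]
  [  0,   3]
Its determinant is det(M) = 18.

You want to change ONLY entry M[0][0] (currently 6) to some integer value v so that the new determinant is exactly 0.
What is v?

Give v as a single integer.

Answer: 0

Derivation:
det is linear in entry M[0][0]: det = old_det + (v - 6) * C_00
Cofactor C_00 = 3
Want det = 0: 18 + (v - 6) * 3 = 0
  (v - 6) = -18 / 3 = -6
  v = 6 + (-6) = 0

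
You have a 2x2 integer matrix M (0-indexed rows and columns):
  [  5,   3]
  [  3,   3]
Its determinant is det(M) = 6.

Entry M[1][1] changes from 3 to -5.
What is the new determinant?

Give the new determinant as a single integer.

Answer: -34

Derivation:
det is linear in row 1: changing M[1][1] by delta changes det by delta * cofactor(1,1).
Cofactor C_11 = (-1)^(1+1) * minor(1,1) = 5
Entry delta = -5 - 3 = -8
Det delta = -8 * 5 = -40
New det = 6 + -40 = -34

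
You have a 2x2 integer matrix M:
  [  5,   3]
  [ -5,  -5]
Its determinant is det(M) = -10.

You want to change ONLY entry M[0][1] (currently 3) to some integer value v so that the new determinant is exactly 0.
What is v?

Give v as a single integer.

Answer: 5

Derivation:
det is linear in entry M[0][1]: det = old_det + (v - 3) * C_01
Cofactor C_01 = 5
Want det = 0: -10 + (v - 3) * 5 = 0
  (v - 3) = 10 / 5 = 2
  v = 3 + (2) = 5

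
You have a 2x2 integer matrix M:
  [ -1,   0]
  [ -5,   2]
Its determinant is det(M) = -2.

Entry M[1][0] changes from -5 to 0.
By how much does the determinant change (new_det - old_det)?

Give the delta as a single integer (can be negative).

Answer: 0

Derivation:
Cofactor C_10 = 0
Entry delta = 0 - -5 = 5
Det delta = entry_delta * cofactor = 5 * 0 = 0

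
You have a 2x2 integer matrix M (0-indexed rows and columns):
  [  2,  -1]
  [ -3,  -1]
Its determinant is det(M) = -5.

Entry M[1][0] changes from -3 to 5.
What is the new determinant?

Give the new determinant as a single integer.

Answer: 3

Derivation:
det is linear in row 1: changing M[1][0] by delta changes det by delta * cofactor(1,0).
Cofactor C_10 = (-1)^(1+0) * minor(1,0) = 1
Entry delta = 5 - -3 = 8
Det delta = 8 * 1 = 8
New det = -5 + 8 = 3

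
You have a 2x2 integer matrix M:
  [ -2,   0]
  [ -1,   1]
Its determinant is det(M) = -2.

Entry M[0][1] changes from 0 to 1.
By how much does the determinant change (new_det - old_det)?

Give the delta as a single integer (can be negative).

Answer: 1

Derivation:
Cofactor C_01 = 1
Entry delta = 1 - 0 = 1
Det delta = entry_delta * cofactor = 1 * 1 = 1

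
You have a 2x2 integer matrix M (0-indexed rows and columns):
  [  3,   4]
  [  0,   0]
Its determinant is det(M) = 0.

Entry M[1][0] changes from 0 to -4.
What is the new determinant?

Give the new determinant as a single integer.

det is linear in row 1: changing M[1][0] by delta changes det by delta * cofactor(1,0).
Cofactor C_10 = (-1)^(1+0) * minor(1,0) = -4
Entry delta = -4 - 0 = -4
Det delta = -4 * -4 = 16
New det = 0 + 16 = 16

Answer: 16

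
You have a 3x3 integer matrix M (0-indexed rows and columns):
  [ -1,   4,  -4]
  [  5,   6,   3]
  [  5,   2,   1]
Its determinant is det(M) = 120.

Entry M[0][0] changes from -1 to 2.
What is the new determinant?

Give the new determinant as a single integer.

Answer: 120

Derivation:
det is linear in row 0: changing M[0][0] by delta changes det by delta * cofactor(0,0).
Cofactor C_00 = (-1)^(0+0) * minor(0,0) = 0
Entry delta = 2 - -1 = 3
Det delta = 3 * 0 = 0
New det = 120 + 0 = 120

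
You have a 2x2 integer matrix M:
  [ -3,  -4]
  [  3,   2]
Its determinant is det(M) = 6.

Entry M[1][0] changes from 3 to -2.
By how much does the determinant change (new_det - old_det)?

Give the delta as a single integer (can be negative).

Answer: -20

Derivation:
Cofactor C_10 = 4
Entry delta = -2 - 3 = -5
Det delta = entry_delta * cofactor = -5 * 4 = -20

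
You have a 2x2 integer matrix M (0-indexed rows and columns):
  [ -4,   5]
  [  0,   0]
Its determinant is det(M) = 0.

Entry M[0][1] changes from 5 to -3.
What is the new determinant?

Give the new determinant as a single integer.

det is linear in row 0: changing M[0][1] by delta changes det by delta * cofactor(0,1).
Cofactor C_01 = (-1)^(0+1) * minor(0,1) = 0
Entry delta = -3 - 5 = -8
Det delta = -8 * 0 = 0
New det = 0 + 0 = 0

Answer: 0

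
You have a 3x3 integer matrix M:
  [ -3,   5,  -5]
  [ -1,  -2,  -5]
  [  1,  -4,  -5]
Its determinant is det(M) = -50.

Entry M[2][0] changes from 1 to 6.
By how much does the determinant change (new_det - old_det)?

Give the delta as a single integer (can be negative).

Cofactor C_20 = -35
Entry delta = 6 - 1 = 5
Det delta = entry_delta * cofactor = 5 * -35 = -175

Answer: -175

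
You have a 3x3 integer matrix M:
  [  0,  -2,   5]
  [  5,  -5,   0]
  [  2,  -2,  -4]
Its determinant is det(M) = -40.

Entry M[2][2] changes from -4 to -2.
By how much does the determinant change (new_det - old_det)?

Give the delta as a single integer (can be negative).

Answer: 20

Derivation:
Cofactor C_22 = 10
Entry delta = -2 - -4 = 2
Det delta = entry_delta * cofactor = 2 * 10 = 20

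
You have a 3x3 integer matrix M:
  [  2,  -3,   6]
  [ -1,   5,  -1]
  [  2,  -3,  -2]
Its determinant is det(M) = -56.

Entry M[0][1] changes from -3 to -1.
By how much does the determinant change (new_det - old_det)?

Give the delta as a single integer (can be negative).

Answer: -8

Derivation:
Cofactor C_01 = -4
Entry delta = -1 - -3 = 2
Det delta = entry_delta * cofactor = 2 * -4 = -8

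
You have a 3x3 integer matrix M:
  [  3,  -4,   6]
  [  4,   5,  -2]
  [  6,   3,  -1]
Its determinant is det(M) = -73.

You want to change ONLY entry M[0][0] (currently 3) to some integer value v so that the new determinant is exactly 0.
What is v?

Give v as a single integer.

Answer: 76

Derivation:
det is linear in entry M[0][0]: det = old_det + (v - 3) * C_00
Cofactor C_00 = 1
Want det = 0: -73 + (v - 3) * 1 = 0
  (v - 3) = 73 / 1 = 73
  v = 3 + (73) = 76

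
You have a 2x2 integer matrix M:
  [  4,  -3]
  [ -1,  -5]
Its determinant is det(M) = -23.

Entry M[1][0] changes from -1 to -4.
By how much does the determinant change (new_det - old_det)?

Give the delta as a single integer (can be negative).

Cofactor C_10 = 3
Entry delta = -4 - -1 = -3
Det delta = entry_delta * cofactor = -3 * 3 = -9

Answer: -9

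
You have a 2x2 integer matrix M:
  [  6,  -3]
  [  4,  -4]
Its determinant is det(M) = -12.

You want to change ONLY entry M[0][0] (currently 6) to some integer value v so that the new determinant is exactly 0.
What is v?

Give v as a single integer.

Answer: 3

Derivation:
det is linear in entry M[0][0]: det = old_det + (v - 6) * C_00
Cofactor C_00 = -4
Want det = 0: -12 + (v - 6) * -4 = 0
  (v - 6) = 12 / -4 = -3
  v = 6 + (-3) = 3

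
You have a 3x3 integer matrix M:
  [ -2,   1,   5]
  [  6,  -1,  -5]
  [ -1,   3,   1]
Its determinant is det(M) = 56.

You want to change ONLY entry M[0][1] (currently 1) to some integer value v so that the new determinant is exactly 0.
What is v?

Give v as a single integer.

Answer: 57

Derivation:
det is linear in entry M[0][1]: det = old_det + (v - 1) * C_01
Cofactor C_01 = -1
Want det = 0: 56 + (v - 1) * -1 = 0
  (v - 1) = -56 / -1 = 56
  v = 1 + (56) = 57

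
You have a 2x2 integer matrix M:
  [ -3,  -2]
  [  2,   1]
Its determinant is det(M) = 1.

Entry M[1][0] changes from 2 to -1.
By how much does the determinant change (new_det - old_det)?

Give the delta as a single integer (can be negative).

Cofactor C_10 = 2
Entry delta = -1 - 2 = -3
Det delta = entry_delta * cofactor = -3 * 2 = -6

Answer: -6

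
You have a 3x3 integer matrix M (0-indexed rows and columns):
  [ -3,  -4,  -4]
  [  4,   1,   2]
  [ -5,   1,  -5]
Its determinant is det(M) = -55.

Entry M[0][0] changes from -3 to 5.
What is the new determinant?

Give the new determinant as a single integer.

Answer: -111

Derivation:
det is linear in row 0: changing M[0][0] by delta changes det by delta * cofactor(0,0).
Cofactor C_00 = (-1)^(0+0) * minor(0,0) = -7
Entry delta = 5 - -3 = 8
Det delta = 8 * -7 = -56
New det = -55 + -56 = -111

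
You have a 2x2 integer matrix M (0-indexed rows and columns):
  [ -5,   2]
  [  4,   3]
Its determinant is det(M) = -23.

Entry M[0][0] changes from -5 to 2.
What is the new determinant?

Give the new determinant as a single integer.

Answer: -2

Derivation:
det is linear in row 0: changing M[0][0] by delta changes det by delta * cofactor(0,0).
Cofactor C_00 = (-1)^(0+0) * minor(0,0) = 3
Entry delta = 2 - -5 = 7
Det delta = 7 * 3 = 21
New det = -23 + 21 = -2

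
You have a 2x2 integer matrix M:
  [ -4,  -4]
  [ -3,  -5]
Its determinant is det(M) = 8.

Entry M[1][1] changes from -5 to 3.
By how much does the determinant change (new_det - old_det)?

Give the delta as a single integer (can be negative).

Answer: -32

Derivation:
Cofactor C_11 = -4
Entry delta = 3 - -5 = 8
Det delta = entry_delta * cofactor = 8 * -4 = -32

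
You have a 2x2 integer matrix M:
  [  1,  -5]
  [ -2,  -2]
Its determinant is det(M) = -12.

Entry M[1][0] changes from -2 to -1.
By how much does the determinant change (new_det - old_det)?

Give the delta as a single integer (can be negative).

Cofactor C_10 = 5
Entry delta = -1 - -2 = 1
Det delta = entry_delta * cofactor = 1 * 5 = 5

Answer: 5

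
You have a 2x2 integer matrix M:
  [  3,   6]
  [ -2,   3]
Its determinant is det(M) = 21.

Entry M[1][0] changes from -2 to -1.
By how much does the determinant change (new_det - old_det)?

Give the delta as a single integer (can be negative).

Cofactor C_10 = -6
Entry delta = -1 - -2 = 1
Det delta = entry_delta * cofactor = 1 * -6 = -6

Answer: -6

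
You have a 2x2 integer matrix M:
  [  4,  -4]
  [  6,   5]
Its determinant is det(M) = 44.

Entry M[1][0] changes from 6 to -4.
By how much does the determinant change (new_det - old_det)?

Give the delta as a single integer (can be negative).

Cofactor C_10 = 4
Entry delta = -4 - 6 = -10
Det delta = entry_delta * cofactor = -10 * 4 = -40

Answer: -40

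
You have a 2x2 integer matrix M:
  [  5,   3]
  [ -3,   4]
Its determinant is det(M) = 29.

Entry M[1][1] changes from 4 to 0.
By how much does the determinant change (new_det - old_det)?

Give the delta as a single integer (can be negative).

Answer: -20

Derivation:
Cofactor C_11 = 5
Entry delta = 0 - 4 = -4
Det delta = entry_delta * cofactor = -4 * 5 = -20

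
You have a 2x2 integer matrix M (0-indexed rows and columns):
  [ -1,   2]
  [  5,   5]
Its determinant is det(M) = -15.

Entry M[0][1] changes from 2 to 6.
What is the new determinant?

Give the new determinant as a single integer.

Answer: -35

Derivation:
det is linear in row 0: changing M[0][1] by delta changes det by delta * cofactor(0,1).
Cofactor C_01 = (-1)^(0+1) * minor(0,1) = -5
Entry delta = 6 - 2 = 4
Det delta = 4 * -5 = -20
New det = -15 + -20 = -35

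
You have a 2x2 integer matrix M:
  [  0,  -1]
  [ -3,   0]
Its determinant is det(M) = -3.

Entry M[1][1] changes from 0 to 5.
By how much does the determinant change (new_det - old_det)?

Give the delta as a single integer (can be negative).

Cofactor C_11 = 0
Entry delta = 5 - 0 = 5
Det delta = entry_delta * cofactor = 5 * 0 = 0

Answer: 0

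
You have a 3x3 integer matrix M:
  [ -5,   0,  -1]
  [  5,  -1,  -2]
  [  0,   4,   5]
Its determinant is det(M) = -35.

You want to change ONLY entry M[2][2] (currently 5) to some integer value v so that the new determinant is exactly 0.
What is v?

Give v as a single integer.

Answer: 12

Derivation:
det is linear in entry M[2][2]: det = old_det + (v - 5) * C_22
Cofactor C_22 = 5
Want det = 0: -35 + (v - 5) * 5 = 0
  (v - 5) = 35 / 5 = 7
  v = 5 + (7) = 12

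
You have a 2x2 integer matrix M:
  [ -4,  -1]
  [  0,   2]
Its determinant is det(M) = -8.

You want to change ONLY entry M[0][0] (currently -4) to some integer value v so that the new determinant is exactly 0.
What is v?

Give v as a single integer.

Answer: 0

Derivation:
det is linear in entry M[0][0]: det = old_det + (v - -4) * C_00
Cofactor C_00 = 2
Want det = 0: -8 + (v - -4) * 2 = 0
  (v - -4) = 8 / 2 = 4
  v = -4 + (4) = 0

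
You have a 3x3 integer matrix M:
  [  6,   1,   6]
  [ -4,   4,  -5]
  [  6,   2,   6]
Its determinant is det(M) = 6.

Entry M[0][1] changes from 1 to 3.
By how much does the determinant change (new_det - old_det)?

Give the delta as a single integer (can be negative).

Answer: -12

Derivation:
Cofactor C_01 = -6
Entry delta = 3 - 1 = 2
Det delta = entry_delta * cofactor = 2 * -6 = -12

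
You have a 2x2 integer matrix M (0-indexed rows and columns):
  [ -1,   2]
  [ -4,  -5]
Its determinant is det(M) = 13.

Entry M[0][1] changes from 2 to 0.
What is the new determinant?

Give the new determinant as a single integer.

Answer: 5

Derivation:
det is linear in row 0: changing M[0][1] by delta changes det by delta * cofactor(0,1).
Cofactor C_01 = (-1)^(0+1) * minor(0,1) = 4
Entry delta = 0 - 2 = -2
Det delta = -2 * 4 = -8
New det = 13 + -8 = 5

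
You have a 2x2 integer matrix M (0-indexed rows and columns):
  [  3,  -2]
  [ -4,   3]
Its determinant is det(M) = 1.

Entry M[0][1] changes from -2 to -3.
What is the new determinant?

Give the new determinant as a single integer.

det is linear in row 0: changing M[0][1] by delta changes det by delta * cofactor(0,1).
Cofactor C_01 = (-1)^(0+1) * minor(0,1) = 4
Entry delta = -3 - -2 = -1
Det delta = -1 * 4 = -4
New det = 1 + -4 = -3

Answer: -3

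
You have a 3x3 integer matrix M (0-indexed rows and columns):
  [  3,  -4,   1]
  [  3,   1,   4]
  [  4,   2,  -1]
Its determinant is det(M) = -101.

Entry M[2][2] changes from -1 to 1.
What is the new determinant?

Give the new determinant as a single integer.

det is linear in row 2: changing M[2][2] by delta changes det by delta * cofactor(2,2).
Cofactor C_22 = (-1)^(2+2) * minor(2,2) = 15
Entry delta = 1 - -1 = 2
Det delta = 2 * 15 = 30
New det = -101 + 30 = -71

Answer: -71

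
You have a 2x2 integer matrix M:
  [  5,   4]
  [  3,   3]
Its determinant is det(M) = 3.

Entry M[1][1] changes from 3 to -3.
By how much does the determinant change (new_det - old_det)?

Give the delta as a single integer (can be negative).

Answer: -30

Derivation:
Cofactor C_11 = 5
Entry delta = -3 - 3 = -6
Det delta = entry_delta * cofactor = -6 * 5 = -30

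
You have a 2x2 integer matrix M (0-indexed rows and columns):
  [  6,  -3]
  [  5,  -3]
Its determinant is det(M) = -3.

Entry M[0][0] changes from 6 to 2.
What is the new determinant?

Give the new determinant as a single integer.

det is linear in row 0: changing M[0][0] by delta changes det by delta * cofactor(0,0).
Cofactor C_00 = (-1)^(0+0) * minor(0,0) = -3
Entry delta = 2 - 6 = -4
Det delta = -4 * -3 = 12
New det = -3 + 12 = 9

Answer: 9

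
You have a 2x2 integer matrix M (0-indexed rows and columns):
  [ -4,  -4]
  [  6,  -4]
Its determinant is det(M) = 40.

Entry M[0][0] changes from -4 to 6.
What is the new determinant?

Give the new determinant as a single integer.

det is linear in row 0: changing M[0][0] by delta changes det by delta * cofactor(0,0).
Cofactor C_00 = (-1)^(0+0) * minor(0,0) = -4
Entry delta = 6 - -4 = 10
Det delta = 10 * -4 = -40
New det = 40 + -40 = 0

Answer: 0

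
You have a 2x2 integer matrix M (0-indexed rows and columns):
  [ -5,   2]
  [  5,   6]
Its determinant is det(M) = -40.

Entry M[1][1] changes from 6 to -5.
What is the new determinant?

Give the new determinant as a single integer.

det is linear in row 1: changing M[1][1] by delta changes det by delta * cofactor(1,1).
Cofactor C_11 = (-1)^(1+1) * minor(1,1) = -5
Entry delta = -5 - 6 = -11
Det delta = -11 * -5 = 55
New det = -40 + 55 = 15

Answer: 15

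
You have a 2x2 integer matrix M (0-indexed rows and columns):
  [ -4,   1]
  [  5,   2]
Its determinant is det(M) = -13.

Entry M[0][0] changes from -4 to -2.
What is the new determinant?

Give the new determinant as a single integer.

Answer: -9

Derivation:
det is linear in row 0: changing M[0][0] by delta changes det by delta * cofactor(0,0).
Cofactor C_00 = (-1)^(0+0) * minor(0,0) = 2
Entry delta = -2 - -4 = 2
Det delta = 2 * 2 = 4
New det = -13 + 4 = -9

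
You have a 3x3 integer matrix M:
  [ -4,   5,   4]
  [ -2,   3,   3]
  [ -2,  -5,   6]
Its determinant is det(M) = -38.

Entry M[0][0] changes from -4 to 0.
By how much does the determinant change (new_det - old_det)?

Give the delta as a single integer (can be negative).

Cofactor C_00 = 33
Entry delta = 0 - -4 = 4
Det delta = entry_delta * cofactor = 4 * 33 = 132

Answer: 132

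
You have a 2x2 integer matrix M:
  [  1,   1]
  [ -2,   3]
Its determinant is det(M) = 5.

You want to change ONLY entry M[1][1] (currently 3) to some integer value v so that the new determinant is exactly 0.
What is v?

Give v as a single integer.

det is linear in entry M[1][1]: det = old_det + (v - 3) * C_11
Cofactor C_11 = 1
Want det = 0: 5 + (v - 3) * 1 = 0
  (v - 3) = -5 / 1 = -5
  v = 3 + (-5) = -2

Answer: -2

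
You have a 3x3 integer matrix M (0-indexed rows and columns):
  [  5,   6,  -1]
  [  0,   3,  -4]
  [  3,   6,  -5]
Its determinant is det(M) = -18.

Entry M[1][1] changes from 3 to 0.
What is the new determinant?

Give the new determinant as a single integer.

det is linear in row 1: changing M[1][1] by delta changes det by delta * cofactor(1,1).
Cofactor C_11 = (-1)^(1+1) * minor(1,1) = -22
Entry delta = 0 - 3 = -3
Det delta = -3 * -22 = 66
New det = -18 + 66 = 48

Answer: 48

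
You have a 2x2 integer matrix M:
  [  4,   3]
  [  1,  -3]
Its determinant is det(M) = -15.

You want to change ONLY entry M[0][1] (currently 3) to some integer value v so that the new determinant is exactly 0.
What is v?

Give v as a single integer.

det is linear in entry M[0][1]: det = old_det + (v - 3) * C_01
Cofactor C_01 = -1
Want det = 0: -15 + (v - 3) * -1 = 0
  (v - 3) = 15 / -1 = -15
  v = 3 + (-15) = -12

Answer: -12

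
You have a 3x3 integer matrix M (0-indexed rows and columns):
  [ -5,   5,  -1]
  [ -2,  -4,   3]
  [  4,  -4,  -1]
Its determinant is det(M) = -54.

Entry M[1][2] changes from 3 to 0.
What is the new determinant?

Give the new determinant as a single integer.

Answer: -54

Derivation:
det is linear in row 1: changing M[1][2] by delta changes det by delta * cofactor(1,2).
Cofactor C_12 = (-1)^(1+2) * minor(1,2) = 0
Entry delta = 0 - 3 = -3
Det delta = -3 * 0 = 0
New det = -54 + 0 = -54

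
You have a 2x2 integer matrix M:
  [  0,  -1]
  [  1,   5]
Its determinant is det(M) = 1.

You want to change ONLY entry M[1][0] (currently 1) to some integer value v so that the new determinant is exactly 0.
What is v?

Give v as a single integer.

det is linear in entry M[1][0]: det = old_det + (v - 1) * C_10
Cofactor C_10 = 1
Want det = 0: 1 + (v - 1) * 1 = 0
  (v - 1) = -1 / 1 = -1
  v = 1 + (-1) = 0

Answer: 0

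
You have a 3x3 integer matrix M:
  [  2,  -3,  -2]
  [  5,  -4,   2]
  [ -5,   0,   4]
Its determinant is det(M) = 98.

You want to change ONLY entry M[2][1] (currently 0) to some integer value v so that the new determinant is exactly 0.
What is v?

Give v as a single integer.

det is linear in entry M[2][1]: det = old_det + (v - 0) * C_21
Cofactor C_21 = -14
Want det = 0: 98 + (v - 0) * -14 = 0
  (v - 0) = -98 / -14 = 7
  v = 0 + (7) = 7

Answer: 7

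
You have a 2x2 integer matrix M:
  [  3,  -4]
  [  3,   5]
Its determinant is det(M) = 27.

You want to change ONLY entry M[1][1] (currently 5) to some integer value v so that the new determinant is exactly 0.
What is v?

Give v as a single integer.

det is linear in entry M[1][1]: det = old_det + (v - 5) * C_11
Cofactor C_11 = 3
Want det = 0: 27 + (v - 5) * 3 = 0
  (v - 5) = -27 / 3 = -9
  v = 5 + (-9) = -4

Answer: -4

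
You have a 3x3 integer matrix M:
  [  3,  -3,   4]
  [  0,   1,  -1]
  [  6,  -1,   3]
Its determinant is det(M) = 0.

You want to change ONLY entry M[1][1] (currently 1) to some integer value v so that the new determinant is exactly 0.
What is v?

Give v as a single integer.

Answer: 1

Derivation:
det is linear in entry M[1][1]: det = old_det + (v - 1) * C_11
Cofactor C_11 = -15
Want det = 0: 0 + (v - 1) * -15 = 0
  (v - 1) = 0 / -15 = 0
  v = 1 + (0) = 1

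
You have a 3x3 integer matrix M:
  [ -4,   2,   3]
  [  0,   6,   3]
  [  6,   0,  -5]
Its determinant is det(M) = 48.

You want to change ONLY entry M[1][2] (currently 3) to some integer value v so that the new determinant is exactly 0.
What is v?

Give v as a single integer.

det is linear in entry M[1][2]: det = old_det + (v - 3) * C_12
Cofactor C_12 = 12
Want det = 0: 48 + (v - 3) * 12 = 0
  (v - 3) = -48 / 12 = -4
  v = 3 + (-4) = -1

Answer: -1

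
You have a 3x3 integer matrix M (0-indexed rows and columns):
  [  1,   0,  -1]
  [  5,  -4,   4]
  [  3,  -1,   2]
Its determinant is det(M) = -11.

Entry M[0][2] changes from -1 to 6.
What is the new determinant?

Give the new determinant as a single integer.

Answer: 38

Derivation:
det is linear in row 0: changing M[0][2] by delta changes det by delta * cofactor(0,2).
Cofactor C_02 = (-1)^(0+2) * minor(0,2) = 7
Entry delta = 6 - -1 = 7
Det delta = 7 * 7 = 49
New det = -11 + 49 = 38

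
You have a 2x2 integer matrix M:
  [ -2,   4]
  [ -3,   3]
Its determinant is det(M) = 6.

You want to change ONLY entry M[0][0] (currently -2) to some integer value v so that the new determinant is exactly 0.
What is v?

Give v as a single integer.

Answer: -4

Derivation:
det is linear in entry M[0][0]: det = old_det + (v - -2) * C_00
Cofactor C_00 = 3
Want det = 0: 6 + (v - -2) * 3 = 0
  (v - -2) = -6 / 3 = -2
  v = -2 + (-2) = -4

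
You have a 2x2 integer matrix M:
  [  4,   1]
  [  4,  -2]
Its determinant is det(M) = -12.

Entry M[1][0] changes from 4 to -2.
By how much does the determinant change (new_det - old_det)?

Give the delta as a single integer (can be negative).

Answer: 6

Derivation:
Cofactor C_10 = -1
Entry delta = -2 - 4 = -6
Det delta = entry_delta * cofactor = -6 * -1 = 6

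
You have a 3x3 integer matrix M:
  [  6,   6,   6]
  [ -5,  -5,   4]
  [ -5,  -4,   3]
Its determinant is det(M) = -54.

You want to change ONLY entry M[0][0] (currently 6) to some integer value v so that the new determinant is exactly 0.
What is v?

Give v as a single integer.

Answer: 60

Derivation:
det is linear in entry M[0][0]: det = old_det + (v - 6) * C_00
Cofactor C_00 = 1
Want det = 0: -54 + (v - 6) * 1 = 0
  (v - 6) = 54 / 1 = 54
  v = 6 + (54) = 60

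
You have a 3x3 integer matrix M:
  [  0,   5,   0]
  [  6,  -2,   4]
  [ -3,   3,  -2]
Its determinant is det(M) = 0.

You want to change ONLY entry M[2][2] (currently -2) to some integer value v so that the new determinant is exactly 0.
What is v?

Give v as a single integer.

Answer: -2

Derivation:
det is linear in entry M[2][2]: det = old_det + (v - -2) * C_22
Cofactor C_22 = -30
Want det = 0: 0 + (v - -2) * -30 = 0
  (v - -2) = 0 / -30 = 0
  v = -2 + (0) = -2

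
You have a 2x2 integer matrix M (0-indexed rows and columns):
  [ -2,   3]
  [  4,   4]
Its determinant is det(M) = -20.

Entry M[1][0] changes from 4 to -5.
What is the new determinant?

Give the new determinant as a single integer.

det is linear in row 1: changing M[1][0] by delta changes det by delta * cofactor(1,0).
Cofactor C_10 = (-1)^(1+0) * minor(1,0) = -3
Entry delta = -5 - 4 = -9
Det delta = -9 * -3 = 27
New det = -20 + 27 = 7

Answer: 7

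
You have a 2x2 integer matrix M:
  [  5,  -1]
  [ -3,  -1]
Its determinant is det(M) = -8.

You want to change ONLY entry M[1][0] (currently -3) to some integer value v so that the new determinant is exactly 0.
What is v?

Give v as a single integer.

det is linear in entry M[1][0]: det = old_det + (v - -3) * C_10
Cofactor C_10 = 1
Want det = 0: -8 + (v - -3) * 1 = 0
  (v - -3) = 8 / 1 = 8
  v = -3 + (8) = 5

Answer: 5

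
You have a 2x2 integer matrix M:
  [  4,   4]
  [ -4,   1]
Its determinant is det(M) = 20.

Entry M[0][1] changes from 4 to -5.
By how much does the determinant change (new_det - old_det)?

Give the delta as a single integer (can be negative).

Answer: -36

Derivation:
Cofactor C_01 = 4
Entry delta = -5 - 4 = -9
Det delta = entry_delta * cofactor = -9 * 4 = -36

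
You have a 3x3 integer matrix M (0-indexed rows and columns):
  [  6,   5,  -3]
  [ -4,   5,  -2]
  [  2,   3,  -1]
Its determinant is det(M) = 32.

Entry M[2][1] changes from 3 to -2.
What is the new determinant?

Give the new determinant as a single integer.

Answer: -88

Derivation:
det is linear in row 2: changing M[2][1] by delta changes det by delta * cofactor(2,1).
Cofactor C_21 = (-1)^(2+1) * minor(2,1) = 24
Entry delta = -2 - 3 = -5
Det delta = -5 * 24 = -120
New det = 32 + -120 = -88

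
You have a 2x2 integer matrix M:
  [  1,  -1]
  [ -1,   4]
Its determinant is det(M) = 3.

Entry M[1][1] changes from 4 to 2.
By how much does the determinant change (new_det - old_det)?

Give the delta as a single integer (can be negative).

Answer: -2

Derivation:
Cofactor C_11 = 1
Entry delta = 2 - 4 = -2
Det delta = entry_delta * cofactor = -2 * 1 = -2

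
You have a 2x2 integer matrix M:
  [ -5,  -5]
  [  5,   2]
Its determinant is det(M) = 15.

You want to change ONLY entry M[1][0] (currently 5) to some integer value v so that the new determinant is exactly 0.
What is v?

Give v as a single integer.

det is linear in entry M[1][0]: det = old_det + (v - 5) * C_10
Cofactor C_10 = 5
Want det = 0: 15 + (v - 5) * 5 = 0
  (v - 5) = -15 / 5 = -3
  v = 5 + (-3) = 2

Answer: 2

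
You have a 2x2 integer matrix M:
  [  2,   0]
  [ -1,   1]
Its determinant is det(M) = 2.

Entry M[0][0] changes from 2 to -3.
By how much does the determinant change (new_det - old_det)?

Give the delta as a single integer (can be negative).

Cofactor C_00 = 1
Entry delta = -3 - 2 = -5
Det delta = entry_delta * cofactor = -5 * 1 = -5

Answer: -5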